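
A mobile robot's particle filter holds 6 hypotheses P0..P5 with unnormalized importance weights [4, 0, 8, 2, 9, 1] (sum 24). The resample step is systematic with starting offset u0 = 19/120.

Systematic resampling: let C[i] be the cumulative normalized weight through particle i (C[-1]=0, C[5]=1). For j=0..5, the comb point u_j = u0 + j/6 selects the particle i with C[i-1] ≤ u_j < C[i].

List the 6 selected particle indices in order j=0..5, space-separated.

0 2 2 4 4 5

C = [1/6, 1/6, 1/2, 7/12, 23/24, 1]
j=0: u_0=19/120 ∈ [0, 1/6) → index 0
j=1: u_1=13/40 ∈ [1/6, 1/2) → index 2
j=2: u_2=59/120 ∈ [1/6, 1/2) → index 2
j=3: u_3=79/120 ∈ [7/12, 23/24) → index 4
j=4: u_4=33/40 ∈ [7/12, 23/24) → index 4
j=5: u_5=119/120 ∈ [23/24, 1) → index 5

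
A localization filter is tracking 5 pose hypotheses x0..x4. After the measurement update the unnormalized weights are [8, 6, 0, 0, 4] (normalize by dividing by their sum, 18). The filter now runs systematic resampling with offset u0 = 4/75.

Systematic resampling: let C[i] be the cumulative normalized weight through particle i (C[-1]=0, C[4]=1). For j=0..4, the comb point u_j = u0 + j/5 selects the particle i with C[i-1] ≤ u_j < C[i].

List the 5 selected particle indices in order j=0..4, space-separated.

0 0 1 1 4

C = [4/9, 7/9, 7/9, 7/9, 1]
j=0: u_0=4/75 ∈ [0, 4/9) → index 0
j=1: u_1=19/75 ∈ [0, 4/9) → index 0
j=2: u_2=34/75 ∈ [4/9, 7/9) → index 1
j=3: u_3=49/75 ∈ [4/9, 7/9) → index 1
j=4: u_4=64/75 ∈ [7/9, 1) → index 4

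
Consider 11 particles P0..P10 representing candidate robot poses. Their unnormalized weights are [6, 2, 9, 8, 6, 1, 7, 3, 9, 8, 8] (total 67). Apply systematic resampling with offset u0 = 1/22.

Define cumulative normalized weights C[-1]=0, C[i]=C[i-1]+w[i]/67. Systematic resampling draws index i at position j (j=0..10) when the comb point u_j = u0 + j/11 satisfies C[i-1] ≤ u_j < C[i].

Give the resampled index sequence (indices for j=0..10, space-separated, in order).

0 2 2 3 4 6 7 8 9 9 10

C = [6/67, 8/67, 17/67, 25/67, 31/67, 32/67, 39/67, 42/67, 51/67, 59/67, 1]
j=0: u_0=1/22 ∈ [0, 6/67) → index 0
j=1: u_1=3/22 ∈ [8/67, 17/67) → index 2
j=2: u_2=5/22 ∈ [8/67, 17/67) → index 2
j=3: u_3=7/22 ∈ [17/67, 25/67) → index 3
j=4: u_4=9/22 ∈ [25/67, 31/67) → index 4
j=5: u_5=1/2 ∈ [32/67, 39/67) → index 6
j=6: u_6=13/22 ∈ [39/67, 42/67) → index 7
j=7: u_7=15/22 ∈ [42/67, 51/67) → index 8
j=8: u_8=17/22 ∈ [51/67, 59/67) → index 9
j=9: u_9=19/22 ∈ [51/67, 59/67) → index 9
j=10: u_10=21/22 ∈ [59/67, 1) → index 10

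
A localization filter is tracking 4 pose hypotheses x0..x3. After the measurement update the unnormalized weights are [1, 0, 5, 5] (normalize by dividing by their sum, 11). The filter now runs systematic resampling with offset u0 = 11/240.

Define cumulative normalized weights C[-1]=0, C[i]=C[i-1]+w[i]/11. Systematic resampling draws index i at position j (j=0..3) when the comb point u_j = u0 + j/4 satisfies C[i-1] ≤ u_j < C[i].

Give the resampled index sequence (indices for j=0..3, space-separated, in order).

0 2 3 3

C = [1/11, 1/11, 6/11, 1]
j=0: u_0=11/240 ∈ [0, 1/11) → index 0
j=1: u_1=71/240 ∈ [1/11, 6/11) → index 2
j=2: u_2=131/240 ∈ [6/11, 1) → index 3
j=3: u_3=191/240 ∈ [6/11, 1) → index 3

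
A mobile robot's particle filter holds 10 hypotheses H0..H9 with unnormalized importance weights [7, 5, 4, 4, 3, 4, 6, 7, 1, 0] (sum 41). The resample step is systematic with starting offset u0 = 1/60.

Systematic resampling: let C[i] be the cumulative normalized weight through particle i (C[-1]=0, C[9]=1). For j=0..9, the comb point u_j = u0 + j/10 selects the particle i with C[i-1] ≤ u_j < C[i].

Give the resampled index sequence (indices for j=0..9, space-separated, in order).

0 0 1 2 3 4 5 6 7 7

C = [7/41, 12/41, 16/41, 20/41, 23/41, 27/41, 33/41, 40/41, 1, 1]
j=0: u_0=1/60 ∈ [0, 7/41) → index 0
j=1: u_1=7/60 ∈ [0, 7/41) → index 0
j=2: u_2=13/60 ∈ [7/41, 12/41) → index 1
j=3: u_3=19/60 ∈ [12/41, 16/41) → index 2
j=4: u_4=5/12 ∈ [16/41, 20/41) → index 3
j=5: u_5=31/60 ∈ [20/41, 23/41) → index 4
j=6: u_6=37/60 ∈ [23/41, 27/41) → index 5
j=7: u_7=43/60 ∈ [27/41, 33/41) → index 6
j=8: u_8=49/60 ∈ [33/41, 40/41) → index 7
j=9: u_9=11/12 ∈ [33/41, 40/41) → index 7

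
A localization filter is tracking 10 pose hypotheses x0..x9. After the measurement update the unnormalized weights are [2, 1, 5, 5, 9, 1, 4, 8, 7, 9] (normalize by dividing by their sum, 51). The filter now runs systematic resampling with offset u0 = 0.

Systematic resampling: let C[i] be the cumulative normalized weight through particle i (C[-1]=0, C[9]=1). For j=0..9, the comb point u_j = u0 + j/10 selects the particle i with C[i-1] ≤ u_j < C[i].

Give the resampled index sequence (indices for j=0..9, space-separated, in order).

C = [2/51, 1/17, 8/51, 13/51, 22/51, 23/51, 9/17, 35/51, 14/17, 1]
j=0: u_0=0 ∈ [0, 2/51) → index 0
j=1: u_1=1/10 ∈ [1/17, 8/51) → index 2
j=2: u_2=1/5 ∈ [8/51, 13/51) → index 3
j=3: u_3=3/10 ∈ [13/51, 22/51) → index 4
j=4: u_4=2/5 ∈ [13/51, 22/51) → index 4
j=5: u_5=1/2 ∈ [23/51, 9/17) → index 6
j=6: u_6=3/5 ∈ [9/17, 35/51) → index 7
j=7: u_7=7/10 ∈ [35/51, 14/17) → index 8
j=8: u_8=4/5 ∈ [35/51, 14/17) → index 8
j=9: u_9=9/10 ∈ [14/17, 1) → index 9

0 2 3 4 4 6 7 8 8 9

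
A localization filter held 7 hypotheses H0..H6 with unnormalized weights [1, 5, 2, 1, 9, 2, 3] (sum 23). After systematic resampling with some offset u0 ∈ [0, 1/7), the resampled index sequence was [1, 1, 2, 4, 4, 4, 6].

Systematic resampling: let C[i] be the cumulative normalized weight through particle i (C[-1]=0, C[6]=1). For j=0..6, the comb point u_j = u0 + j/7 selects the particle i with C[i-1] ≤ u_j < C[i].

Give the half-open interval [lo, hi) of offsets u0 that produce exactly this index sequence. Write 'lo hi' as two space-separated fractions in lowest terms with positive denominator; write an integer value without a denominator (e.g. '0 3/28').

C = [1/23, 6/23, 8/23, 9/23, 18/23, 20/23, 1]
j=0 picked index 1: u0 ∈ [1/23, 6/23)
j=1 picked index 1: u0 ∈ [-16/161, 19/161)
j=2 picked index 2: u0 ∈ [-4/161, 10/161)
j=3 picked index 4: u0 ∈ [-6/161, 57/161)
j=4 picked index 4: u0 ∈ [-29/161, 34/161)
j=5 picked index 4: u0 ∈ [-52/161, 11/161)
j=6 picked index 6: u0 ∈ [2/161, 1/7)
intersection: [1/23, 10/161)

1/23 10/161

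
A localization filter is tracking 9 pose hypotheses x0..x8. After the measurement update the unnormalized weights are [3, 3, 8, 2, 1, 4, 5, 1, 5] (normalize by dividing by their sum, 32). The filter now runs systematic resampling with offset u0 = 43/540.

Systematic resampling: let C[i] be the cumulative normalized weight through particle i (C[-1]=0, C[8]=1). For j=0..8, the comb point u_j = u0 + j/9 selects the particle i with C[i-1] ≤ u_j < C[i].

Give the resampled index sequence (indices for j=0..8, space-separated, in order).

C = [3/32, 3/16, 7/16, 1/2, 17/32, 21/32, 13/16, 27/32, 1]
j=0: u_0=43/540 ∈ [0, 3/32) → index 0
j=1: u_1=103/540 ∈ [3/16, 7/16) → index 2
j=2: u_2=163/540 ∈ [3/16, 7/16) → index 2
j=3: u_3=223/540 ∈ [3/16, 7/16) → index 2
j=4: u_4=283/540 ∈ [1/2, 17/32) → index 4
j=5: u_5=343/540 ∈ [17/32, 21/32) → index 5
j=6: u_6=403/540 ∈ [21/32, 13/16) → index 6
j=7: u_7=463/540 ∈ [27/32, 1) → index 8
j=8: u_8=523/540 ∈ [27/32, 1) → index 8

0 2 2 2 4 5 6 8 8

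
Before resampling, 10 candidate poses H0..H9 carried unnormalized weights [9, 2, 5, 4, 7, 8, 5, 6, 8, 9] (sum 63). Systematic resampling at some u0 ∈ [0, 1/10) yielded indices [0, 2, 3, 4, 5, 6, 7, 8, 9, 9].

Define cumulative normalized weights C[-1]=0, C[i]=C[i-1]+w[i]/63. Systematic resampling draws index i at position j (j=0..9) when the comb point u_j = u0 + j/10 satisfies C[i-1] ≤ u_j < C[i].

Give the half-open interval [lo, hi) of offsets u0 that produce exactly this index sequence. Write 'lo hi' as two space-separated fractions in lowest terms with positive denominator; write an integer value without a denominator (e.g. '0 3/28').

C = [1/7, 11/63, 16/63, 20/63, 3/7, 5/9, 40/63, 46/63, 6/7, 1]
j=0 picked index 0: u0 ∈ [0, 1/7)
j=1 picked index 2: u0 ∈ [47/630, 97/630)
j=2 picked index 3: u0 ∈ [17/315, 37/315)
j=3 picked index 4: u0 ∈ [11/630, 9/70)
j=4 picked index 5: u0 ∈ [1/35, 7/45)
j=5 picked index 6: u0 ∈ [1/18, 17/126)
j=6 picked index 7: u0 ∈ [11/315, 41/315)
j=7 picked index 8: u0 ∈ [19/630, 11/70)
j=8 picked index 9: u0 ∈ [2/35, 1/5)
j=9 picked index 9: u0 ∈ [-3/70, 1/10)
intersection: [47/630, 1/10)

47/630 1/10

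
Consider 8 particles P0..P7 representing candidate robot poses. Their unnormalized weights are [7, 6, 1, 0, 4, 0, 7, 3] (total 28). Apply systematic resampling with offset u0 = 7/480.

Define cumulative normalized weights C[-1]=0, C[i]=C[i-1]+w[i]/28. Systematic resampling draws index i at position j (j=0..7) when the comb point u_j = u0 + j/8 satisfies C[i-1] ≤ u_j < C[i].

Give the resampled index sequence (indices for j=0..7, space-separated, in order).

C = [1/4, 13/28, 1/2, 1/2, 9/14, 9/14, 25/28, 1]
j=0: u_0=7/480 ∈ [0, 1/4) → index 0
j=1: u_1=67/480 ∈ [0, 1/4) → index 0
j=2: u_2=127/480 ∈ [1/4, 13/28) → index 1
j=3: u_3=187/480 ∈ [1/4, 13/28) → index 1
j=4: u_4=247/480 ∈ [1/2, 9/14) → index 4
j=5: u_5=307/480 ∈ [1/2, 9/14) → index 4
j=6: u_6=367/480 ∈ [9/14, 25/28) → index 6
j=7: u_7=427/480 ∈ [9/14, 25/28) → index 6

0 0 1 1 4 4 6 6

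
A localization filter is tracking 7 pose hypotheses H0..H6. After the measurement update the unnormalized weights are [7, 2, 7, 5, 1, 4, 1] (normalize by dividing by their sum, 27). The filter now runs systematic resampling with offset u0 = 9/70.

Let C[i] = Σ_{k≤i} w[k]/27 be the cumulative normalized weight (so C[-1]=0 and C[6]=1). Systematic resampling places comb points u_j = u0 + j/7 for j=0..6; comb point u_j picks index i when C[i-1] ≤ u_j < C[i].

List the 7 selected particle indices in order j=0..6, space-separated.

0 1 2 2 3 5 6

C = [7/27, 1/3, 16/27, 7/9, 22/27, 26/27, 1]
j=0: u_0=9/70 ∈ [0, 7/27) → index 0
j=1: u_1=19/70 ∈ [7/27, 1/3) → index 1
j=2: u_2=29/70 ∈ [1/3, 16/27) → index 2
j=3: u_3=39/70 ∈ [1/3, 16/27) → index 2
j=4: u_4=7/10 ∈ [16/27, 7/9) → index 3
j=5: u_5=59/70 ∈ [22/27, 26/27) → index 5
j=6: u_6=69/70 ∈ [26/27, 1) → index 6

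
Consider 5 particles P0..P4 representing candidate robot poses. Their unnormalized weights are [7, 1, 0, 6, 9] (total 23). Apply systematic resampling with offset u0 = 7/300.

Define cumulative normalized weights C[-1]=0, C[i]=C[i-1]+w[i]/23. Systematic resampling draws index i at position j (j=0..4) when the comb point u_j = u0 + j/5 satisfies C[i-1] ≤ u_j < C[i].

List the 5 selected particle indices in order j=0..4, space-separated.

C = [7/23, 8/23, 8/23, 14/23, 1]
j=0: u_0=7/300 ∈ [0, 7/23) → index 0
j=1: u_1=67/300 ∈ [0, 7/23) → index 0
j=2: u_2=127/300 ∈ [8/23, 14/23) → index 3
j=3: u_3=187/300 ∈ [14/23, 1) → index 4
j=4: u_4=247/300 ∈ [14/23, 1) → index 4

0 0 3 4 4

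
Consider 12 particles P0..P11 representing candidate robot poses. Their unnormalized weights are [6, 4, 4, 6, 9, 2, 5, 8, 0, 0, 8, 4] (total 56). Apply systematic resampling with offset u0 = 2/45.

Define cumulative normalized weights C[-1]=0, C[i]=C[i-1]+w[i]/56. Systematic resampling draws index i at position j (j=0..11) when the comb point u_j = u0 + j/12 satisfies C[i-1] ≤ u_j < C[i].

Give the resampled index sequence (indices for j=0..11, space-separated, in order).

C = [3/28, 5/28, 1/4, 5/14, 29/56, 31/56, 9/14, 11/14, 11/14, 11/14, 13/14, 1]
j=0: u_0=2/45 ∈ [0, 3/28) → index 0
j=1: u_1=23/180 ∈ [3/28, 5/28) → index 1
j=2: u_2=19/90 ∈ [5/28, 1/4) → index 2
j=3: u_3=53/180 ∈ [1/4, 5/14) → index 3
j=4: u_4=17/45 ∈ [5/14, 29/56) → index 4
j=5: u_5=83/180 ∈ [5/14, 29/56) → index 4
j=6: u_6=49/90 ∈ [29/56, 31/56) → index 5
j=7: u_7=113/180 ∈ [31/56, 9/14) → index 6
j=8: u_8=32/45 ∈ [9/14, 11/14) → index 7
j=9: u_9=143/180 ∈ [11/14, 13/14) → index 10
j=10: u_10=79/90 ∈ [11/14, 13/14) → index 10
j=11: u_11=173/180 ∈ [13/14, 1) → index 11

0 1 2 3 4 4 5 6 7 10 10 11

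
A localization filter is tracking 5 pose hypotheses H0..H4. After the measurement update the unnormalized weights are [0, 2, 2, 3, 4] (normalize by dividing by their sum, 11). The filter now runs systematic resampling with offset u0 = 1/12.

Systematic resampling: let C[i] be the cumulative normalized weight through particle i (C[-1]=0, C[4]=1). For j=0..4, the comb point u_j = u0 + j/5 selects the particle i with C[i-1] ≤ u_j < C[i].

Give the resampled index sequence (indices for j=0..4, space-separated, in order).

C = [0, 2/11, 4/11, 7/11, 1]
j=0: u_0=1/12 ∈ [0, 2/11) → index 1
j=1: u_1=17/60 ∈ [2/11, 4/11) → index 2
j=2: u_2=29/60 ∈ [4/11, 7/11) → index 3
j=3: u_3=41/60 ∈ [7/11, 1) → index 4
j=4: u_4=53/60 ∈ [7/11, 1) → index 4

1 2 3 4 4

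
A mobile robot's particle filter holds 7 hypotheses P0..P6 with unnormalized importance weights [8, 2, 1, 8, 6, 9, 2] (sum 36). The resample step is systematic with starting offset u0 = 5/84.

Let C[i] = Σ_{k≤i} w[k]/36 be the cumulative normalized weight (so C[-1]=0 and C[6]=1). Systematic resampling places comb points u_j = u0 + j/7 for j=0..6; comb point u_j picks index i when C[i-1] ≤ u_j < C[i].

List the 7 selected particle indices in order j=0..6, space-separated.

C = [2/9, 5/18, 11/36, 19/36, 25/36, 17/18, 1]
j=0: u_0=5/84 ∈ [0, 2/9) → index 0
j=1: u_1=17/84 ∈ [0, 2/9) → index 0
j=2: u_2=29/84 ∈ [11/36, 19/36) → index 3
j=3: u_3=41/84 ∈ [11/36, 19/36) → index 3
j=4: u_4=53/84 ∈ [19/36, 25/36) → index 4
j=5: u_5=65/84 ∈ [25/36, 17/18) → index 5
j=6: u_6=11/12 ∈ [25/36, 17/18) → index 5

0 0 3 3 4 5 5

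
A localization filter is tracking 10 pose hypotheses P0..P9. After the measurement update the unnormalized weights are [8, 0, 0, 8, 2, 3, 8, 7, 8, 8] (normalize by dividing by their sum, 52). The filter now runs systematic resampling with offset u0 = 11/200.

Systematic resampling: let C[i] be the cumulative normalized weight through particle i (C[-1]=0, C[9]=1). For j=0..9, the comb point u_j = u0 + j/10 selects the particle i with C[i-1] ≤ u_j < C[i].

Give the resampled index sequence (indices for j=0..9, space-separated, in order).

C = [2/13, 2/13, 2/13, 4/13, 9/26, 21/52, 29/52, 9/13, 11/13, 1]
j=0: u_0=11/200 ∈ [0, 2/13) → index 0
j=1: u_1=31/200 ∈ [2/13, 4/13) → index 3
j=2: u_2=51/200 ∈ [2/13, 4/13) → index 3
j=3: u_3=71/200 ∈ [9/26, 21/52) → index 5
j=4: u_4=91/200 ∈ [21/52, 29/52) → index 6
j=5: u_5=111/200 ∈ [21/52, 29/52) → index 6
j=6: u_6=131/200 ∈ [29/52, 9/13) → index 7
j=7: u_7=151/200 ∈ [9/13, 11/13) → index 8
j=8: u_8=171/200 ∈ [11/13, 1) → index 9
j=9: u_9=191/200 ∈ [11/13, 1) → index 9

0 3 3 5 6 6 7 8 9 9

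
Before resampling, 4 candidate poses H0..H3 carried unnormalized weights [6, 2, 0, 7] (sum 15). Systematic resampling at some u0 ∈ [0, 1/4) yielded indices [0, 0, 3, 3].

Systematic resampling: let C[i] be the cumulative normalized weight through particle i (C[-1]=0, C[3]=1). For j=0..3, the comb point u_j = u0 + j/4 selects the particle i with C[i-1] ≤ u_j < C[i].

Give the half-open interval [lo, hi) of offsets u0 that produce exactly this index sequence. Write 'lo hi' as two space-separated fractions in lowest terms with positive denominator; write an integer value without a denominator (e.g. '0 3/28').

1/30 3/20

C = [2/5, 8/15, 8/15, 1]
j=0 picked index 0: u0 ∈ [0, 2/5)
j=1 picked index 0: u0 ∈ [-1/4, 3/20)
j=2 picked index 3: u0 ∈ [1/30, 1/2)
j=3 picked index 3: u0 ∈ [-13/60, 1/4)
intersection: [1/30, 3/20)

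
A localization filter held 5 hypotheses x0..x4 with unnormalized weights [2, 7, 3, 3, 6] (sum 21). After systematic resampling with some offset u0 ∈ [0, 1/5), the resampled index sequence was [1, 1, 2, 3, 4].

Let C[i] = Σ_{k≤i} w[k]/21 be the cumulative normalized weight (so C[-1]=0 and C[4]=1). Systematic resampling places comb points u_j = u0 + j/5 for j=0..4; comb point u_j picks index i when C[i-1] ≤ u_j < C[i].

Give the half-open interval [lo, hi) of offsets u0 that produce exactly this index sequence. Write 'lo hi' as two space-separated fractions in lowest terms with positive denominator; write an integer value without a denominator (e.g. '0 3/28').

2/21 4/35

C = [2/21, 3/7, 4/7, 5/7, 1]
j=0 picked index 1: u0 ∈ [2/21, 3/7)
j=1 picked index 1: u0 ∈ [-11/105, 8/35)
j=2 picked index 2: u0 ∈ [1/35, 6/35)
j=3 picked index 3: u0 ∈ [-1/35, 4/35)
j=4 picked index 4: u0 ∈ [-3/35, 1/5)
intersection: [2/21, 4/35)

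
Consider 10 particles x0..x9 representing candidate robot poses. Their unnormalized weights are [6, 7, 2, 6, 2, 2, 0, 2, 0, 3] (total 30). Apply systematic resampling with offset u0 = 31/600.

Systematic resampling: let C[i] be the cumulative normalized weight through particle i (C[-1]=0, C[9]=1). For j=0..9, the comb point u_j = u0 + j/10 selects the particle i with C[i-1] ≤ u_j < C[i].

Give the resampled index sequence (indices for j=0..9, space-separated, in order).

C = [1/5, 13/30, 1/2, 7/10, 23/30, 5/6, 5/6, 9/10, 9/10, 1]
j=0: u_0=31/600 ∈ [0, 1/5) → index 0
j=1: u_1=91/600 ∈ [0, 1/5) → index 0
j=2: u_2=151/600 ∈ [1/5, 13/30) → index 1
j=3: u_3=211/600 ∈ [1/5, 13/30) → index 1
j=4: u_4=271/600 ∈ [13/30, 1/2) → index 2
j=5: u_5=331/600 ∈ [1/2, 7/10) → index 3
j=6: u_6=391/600 ∈ [1/2, 7/10) → index 3
j=7: u_7=451/600 ∈ [7/10, 23/30) → index 4
j=8: u_8=511/600 ∈ [5/6, 9/10) → index 7
j=9: u_9=571/600 ∈ [9/10, 1) → index 9

0 0 1 1 2 3 3 4 7 9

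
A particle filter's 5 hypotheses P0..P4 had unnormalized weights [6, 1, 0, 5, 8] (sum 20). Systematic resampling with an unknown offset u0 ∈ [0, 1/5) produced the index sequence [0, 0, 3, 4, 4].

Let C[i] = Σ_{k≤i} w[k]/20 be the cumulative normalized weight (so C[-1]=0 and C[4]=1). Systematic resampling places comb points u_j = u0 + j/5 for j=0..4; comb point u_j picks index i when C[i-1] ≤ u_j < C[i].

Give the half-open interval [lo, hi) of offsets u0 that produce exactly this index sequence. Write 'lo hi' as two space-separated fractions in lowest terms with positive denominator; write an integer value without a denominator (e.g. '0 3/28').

0 1/10

C = [3/10, 7/20, 7/20, 3/5, 1]
j=0 picked index 0: u0 ∈ [0, 3/10)
j=1 picked index 0: u0 ∈ [-1/5, 1/10)
j=2 picked index 3: u0 ∈ [-1/20, 1/5)
j=3 picked index 4: u0 ∈ [0, 2/5)
j=4 picked index 4: u0 ∈ [-1/5, 1/5)
intersection: [0, 1/10)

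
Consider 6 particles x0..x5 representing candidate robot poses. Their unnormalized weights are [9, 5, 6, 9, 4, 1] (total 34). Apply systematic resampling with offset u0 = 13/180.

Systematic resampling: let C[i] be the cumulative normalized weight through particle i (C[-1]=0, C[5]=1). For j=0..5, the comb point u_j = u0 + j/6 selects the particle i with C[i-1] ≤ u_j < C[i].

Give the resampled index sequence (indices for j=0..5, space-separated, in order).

C = [9/34, 7/17, 10/17, 29/34, 33/34, 1]
j=0: u_0=13/180 ∈ [0, 9/34) → index 0
j=1: u_1=43/180 ∈ [0, 9/34) → index 0
j=2: u_2=73/180 ∈ [9/34, 7/17) → index 1
j=3: u_3=103/180 ∈ [7/17, 10/17) → index 2
j=4: u_4=133/180 ∈ [10/17, 29/34) → index 3
j=5: u_5=163/180 ∈ [29/34, 33/34) → index 4

0 0 1 2 3 4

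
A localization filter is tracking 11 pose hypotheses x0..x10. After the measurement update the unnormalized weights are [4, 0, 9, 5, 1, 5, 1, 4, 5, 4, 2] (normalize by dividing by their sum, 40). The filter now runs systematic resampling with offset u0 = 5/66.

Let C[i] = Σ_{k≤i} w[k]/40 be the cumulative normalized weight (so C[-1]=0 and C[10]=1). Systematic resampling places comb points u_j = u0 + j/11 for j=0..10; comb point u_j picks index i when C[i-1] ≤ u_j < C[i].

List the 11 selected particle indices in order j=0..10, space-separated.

C = [1/10, 1/10, 13/40, 9/20, 19/40, 3/5, 5/8, 29/40, 17/20, 19/20, 1]
j=0: u_0=5/66 ∈ [0, 1/10) → index 0
j=1: u_1=1/6 ∈ [1/10, 13/40) → index 2
j=2: u_2=17/66 ∈ [1/10, 13/40) → index 2
j=3: u_3=23/66 ∈ [13/40, 9/20) → index 3
j=4: u_4=29/66 ∈ [13/40, 9/20) → index 3
j=5: u_5=35/66 ∈ [19/40, 3/5) → index 5
j=6: u_6=41/66 ∈ [3/5, 5/8) → index 6
j=7: u_7=47/66 ∈ [5/8, 29/40) → index 7
j=8: u_8=53/66 ∈ [29/40, 17/20) → index 8
j=9: u_9=59/66 ∈ [17/20, 19/20) → index 9
j=10: u_10=65/66 ∈ [19/20, 1) → index 10

0 2 2 3 3 5 6 7 8 9 10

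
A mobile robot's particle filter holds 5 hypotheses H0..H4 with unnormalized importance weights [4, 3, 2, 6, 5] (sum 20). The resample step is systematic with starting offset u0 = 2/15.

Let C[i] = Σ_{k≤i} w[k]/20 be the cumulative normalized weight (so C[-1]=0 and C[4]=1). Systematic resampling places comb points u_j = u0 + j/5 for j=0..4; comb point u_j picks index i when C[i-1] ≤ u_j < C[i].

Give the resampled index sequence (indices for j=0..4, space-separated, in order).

C = [1/5, 7/20, 9/20, 3/4, 1]
j=0: u_0=2/15 ∈ [0, 1/5) → index 0
j=1: u_1=1/3 ∈ [1/5, 7/20) → index 1
j=2: u_2=8/15 ∈ [9/20, 3/4) → index 3
j=3: u_3=11/15 ∈ [9/20, 3/4) → index 3
j=4: u_4=14/15 ∈ [3/4, 1) → index 4

0 1 3 3 4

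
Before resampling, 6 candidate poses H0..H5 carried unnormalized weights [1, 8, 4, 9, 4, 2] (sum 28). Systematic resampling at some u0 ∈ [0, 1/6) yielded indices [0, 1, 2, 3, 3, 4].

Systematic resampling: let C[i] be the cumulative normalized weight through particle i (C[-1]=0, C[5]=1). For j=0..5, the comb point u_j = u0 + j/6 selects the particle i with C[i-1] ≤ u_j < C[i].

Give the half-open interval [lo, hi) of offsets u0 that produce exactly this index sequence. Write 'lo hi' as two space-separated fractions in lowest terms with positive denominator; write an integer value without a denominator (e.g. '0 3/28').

0 1/28

C = [1/28, 9/28, 13/28, 11/14, 13/14, 1]
j=0 picked index 0: u0 ∈ [0, 1/28)
j=1 picked index 1: u0 ∈ [-11/84, 13/84)
j=2 picked index 2: u0 ∈ [-1/84, 11/84)
j=3 picked index 3: u0 ∈ [-1/28, 2/7)
j=4 picked index 3: u0 ∈ [-17/84, 5/42)
j=5 picked index 4: u0 ∈ [-1/21, 2/21)
intersection: [0, 1/28)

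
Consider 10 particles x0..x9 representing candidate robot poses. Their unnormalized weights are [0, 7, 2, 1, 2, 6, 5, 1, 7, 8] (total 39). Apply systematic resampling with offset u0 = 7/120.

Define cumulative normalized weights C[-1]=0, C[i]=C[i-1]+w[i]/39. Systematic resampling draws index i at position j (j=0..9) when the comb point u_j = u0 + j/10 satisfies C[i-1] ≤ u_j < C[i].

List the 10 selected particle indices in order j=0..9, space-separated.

1 1 4 5 5 6 8 8 9 9

C = [0, 7/39, 3/13, 10/39, 4/13, 6/13, 23/39, 8/13, 31/39, 1]
j=0: u_0=7/120 ∈ [0, 7/39) → index 1
j=1: u_1=19/120 ∈ [0, 7/39) → index 1
j=2: u_2=31/120 ∈ [10/39, 4/13) → index 4
j=3: u_3=43/120 ∈ [4/13, 6/13) → index 5
j=4: u_4=11/24 ∈ [4/13, 6/13) → index 5
j=5: u_5=67/120 ∈ [6/13, 23/39) → index 6
j=6: u_6=79/120 ∈ [8/13, 31/39) → index 8
j=7: u_7=91/120 ∈ [8/13, 31/39) → index 8
j=8: u_8=103/120 ∈ [31/39, 1) → index 9
j=9: u_9=23/24 ∈ [31/39, 1) → index 9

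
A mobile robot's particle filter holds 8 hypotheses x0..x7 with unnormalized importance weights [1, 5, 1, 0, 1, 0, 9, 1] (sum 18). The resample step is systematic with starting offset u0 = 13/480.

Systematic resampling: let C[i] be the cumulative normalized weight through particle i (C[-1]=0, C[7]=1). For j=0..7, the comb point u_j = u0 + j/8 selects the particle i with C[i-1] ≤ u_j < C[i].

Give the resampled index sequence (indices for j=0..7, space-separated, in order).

0 1 1 4 6 6 6 6

C = [1/18, 1/3, 7/18, 7/18, 4/9, 4/9, 17/18, 1]
j=0: u_0=13/480 ∈ [0, 1/18) → index 0
j=1: u_1=73/480 ∈ [1/18, 1/3) → index 1
j=2: u_2=133/480 ∈ [1/18, 1/3) → index 1
j=3: u_3=193/480 ∈ [7/18, 4/9) → index 4
j=4: u_4=253/480 ∈ [4/9, 17/18) → index 6
j=5: u_5=313/480 ∈ [4/9, 17/18) → index 6
j=6: u_6=373/480 ∈ [4/9, 17/18) → index 6
j=7: u_7=433/480 ∈ [4/9, 17/18) → index 6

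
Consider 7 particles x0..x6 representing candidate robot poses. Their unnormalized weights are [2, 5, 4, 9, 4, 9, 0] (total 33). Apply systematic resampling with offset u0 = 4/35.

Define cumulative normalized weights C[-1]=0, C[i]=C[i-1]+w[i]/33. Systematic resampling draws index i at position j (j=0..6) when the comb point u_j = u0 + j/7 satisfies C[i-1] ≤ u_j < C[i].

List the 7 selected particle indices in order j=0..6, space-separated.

C = [2/33, 7/33, 1/3, 20/33, 8/11, 1, 1]
j=0: u_0=4/35 ∈ [2/33, 7/33) → index 1
j=1: u_1=9/35 ∈ [7/33, 1/3) → index 2
j=2: u_2=2/5 ∈ [1/3, 20/33) → index 3
j=3: u_3=19/35 ∈ [1/3, 20/33) → index 3
j=4: u_4=24/35 ∈ [20/33, 8/11) → index 4
j=5: u_5=29/35 ∈ [8/11, 1) → index 5
j=6: u_6=34/35 ∈ [8/11, 1) → index 5

1 2 3 3 4 5 5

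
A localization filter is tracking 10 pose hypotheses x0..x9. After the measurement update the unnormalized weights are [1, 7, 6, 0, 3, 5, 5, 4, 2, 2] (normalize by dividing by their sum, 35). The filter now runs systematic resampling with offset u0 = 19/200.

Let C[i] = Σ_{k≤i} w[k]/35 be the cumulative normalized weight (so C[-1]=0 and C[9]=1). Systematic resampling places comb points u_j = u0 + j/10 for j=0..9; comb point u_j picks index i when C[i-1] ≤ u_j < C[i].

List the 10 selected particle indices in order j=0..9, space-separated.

C = [1/35, 8/35, 2/5, 2/5, 17/35, 22/35, 27/35, 31/35, 33/35, 1]
j=0: u_0=19/200 ∈ [1/35, 8/35) → index 1
j=1: u_1=39/200 ∈ [1/35, 8/35) → index 1
j=2: u_2=59/200 ∈ [8/35, 2/5) → index 2
j=3: u_3=79/200 ∈ [8/35, 2/5) → index 2
j=4: u_4=99/200 ∈ [17/35, 22/35) → index 5
j=5: u_5=119/200 ∈ [17/35, 22/35) → index 5
j=6: u_6=139/200 ∈ [22/35, 27/35) → index 6
j=7: u_7=159/200 ∈ [27/35, 31/35) → index 7
j=8: u_8=179/200 ∈ [31/35, 33/35) → index 8
j=9: u_9=199/200 ∈ [33/35, 1) → index 9

1 1 2 2 5 5 6 7 8 9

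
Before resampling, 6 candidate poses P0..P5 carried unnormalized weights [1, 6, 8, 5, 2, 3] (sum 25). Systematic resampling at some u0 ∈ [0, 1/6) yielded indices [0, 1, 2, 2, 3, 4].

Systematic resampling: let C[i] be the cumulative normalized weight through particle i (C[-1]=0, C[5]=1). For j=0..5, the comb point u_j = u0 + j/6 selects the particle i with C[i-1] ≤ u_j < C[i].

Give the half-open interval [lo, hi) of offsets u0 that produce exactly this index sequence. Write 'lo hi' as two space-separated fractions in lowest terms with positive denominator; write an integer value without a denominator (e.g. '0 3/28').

0 1/25

C = [1/25, 7/25, 3/5, 4/5, 22/25, 1]
j=0 picked index 0: u0 ∈ [0, 1/25)
j=1 picked index 1: u0 ∈ [-19/150, 17/150)
j=2 picked index 2: u0 ∈ [-4/75, 4/15)
j=3 picked index 2: u0 ∈ [-11/50, 1/10)
j=4 picked index 3: u0 ∈ [-1/15, 2/15)
j=5 picked index 4: u0 ∈ [-1/30, 7/150)
intersection: [0, 1/25)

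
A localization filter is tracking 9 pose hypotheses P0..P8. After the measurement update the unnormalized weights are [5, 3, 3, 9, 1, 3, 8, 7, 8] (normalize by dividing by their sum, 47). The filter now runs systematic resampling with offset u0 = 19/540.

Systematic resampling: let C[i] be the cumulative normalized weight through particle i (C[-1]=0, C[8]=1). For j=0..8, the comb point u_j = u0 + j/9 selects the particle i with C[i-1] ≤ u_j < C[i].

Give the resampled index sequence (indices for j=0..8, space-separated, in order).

0 1 3 3 5 6 7 7 8

C = [5/47, 8/47, 11/47, 20/47, 21/47, 24/47, 32/47, 39/47, 1]
j=0: u_0=19/540 ∈ [0, 5/47) → index 0
j=1: u_1=79/540 ∈ [5/47, 8/47) → index 1
j=2: u_2=139/540 ∈ [11/47, 20/47) → index 3
j=3: u_3=199/540 ∈ [11/47, 20/47) → index 3
j=4: u_4=259/540 ∈ [21/47, 24/47) → index 5
j=5: u_5=319/540 ∈ [24/47, 32/47) → index 6
j=6: u_6=379/540 ∈ [32/47, 39/47) → index 7
j=7: u_7=439/540 ∈ [32/47, 39/47) → index 7
j=8: u_8=499/540 ∈ [39/47, 1) → index 8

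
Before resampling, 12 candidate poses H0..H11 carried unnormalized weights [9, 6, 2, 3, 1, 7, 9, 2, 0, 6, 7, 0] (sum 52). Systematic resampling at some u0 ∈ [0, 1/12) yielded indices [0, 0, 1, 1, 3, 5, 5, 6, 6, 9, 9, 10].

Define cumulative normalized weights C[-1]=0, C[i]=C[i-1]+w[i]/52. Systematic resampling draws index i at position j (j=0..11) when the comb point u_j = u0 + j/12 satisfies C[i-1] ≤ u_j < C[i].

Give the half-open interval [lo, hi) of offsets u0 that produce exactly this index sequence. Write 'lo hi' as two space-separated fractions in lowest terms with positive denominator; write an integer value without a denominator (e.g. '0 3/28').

1/156 5/156

C = [9/52, 15/52, 17/52, 5/13, 21/52, 7/13, 37/52, 3/4, 3/4, 45/52, 1, 1]
j=0 picked index 0: u0 ∈ [0, 9/52)
j=1 picked index 0: u0 ∈ [-1/12, 7/78)
j=2 picked index 1: u0 ∈ [1/156, 19/156)
j=3 picked index 1: u0 ∈ [-1/13, 1/26)
j=4 picked index 3: u0 ∈ [-1/156, 2/39)
j=5 picked index 5: u0 ∈ [-1/78, 19/156)
j=6 picked index 5: u0 ∈ [-5/52, 1/26)
j=7 picked index 6: u0 ∈ [-7/156, 5/39)
j=8 picked index 6: u0 ∈ [-5/39, 7/156)
j=9 picked index 9: u0 ∈ [0, 3/26)
j=10 picked index 9: u0 ∈ [-1/12, 5/156)
j=11 picked index 10: u0 ∈ [-2/39, 1/12)
intersection: [1/156, 5/156)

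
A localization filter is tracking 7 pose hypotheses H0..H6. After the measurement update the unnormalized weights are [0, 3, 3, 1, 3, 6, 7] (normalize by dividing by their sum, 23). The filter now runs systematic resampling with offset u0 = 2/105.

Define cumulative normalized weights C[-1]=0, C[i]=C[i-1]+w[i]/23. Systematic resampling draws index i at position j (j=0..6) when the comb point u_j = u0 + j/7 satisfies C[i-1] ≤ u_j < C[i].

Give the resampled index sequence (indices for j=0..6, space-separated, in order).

1 2 4 5 5 6 6

C = [0, 3/23, 6/23, 7/23, 10/23, 16/23, 1]
j=0: u_0=2/105 ∈ [0, 3/23) → index 1
j=1: u_1=17/105 ∈ [3/23, 6/23) → index 2
j=2: u_2=32/105 ∈ [7/23, 10/23) → index 4
j=3: u_3=47/105 ∈ [10/23, 16/23) → index 5
j=4: u_4=62/105 ∈ [10/23, 16/23) → index 5
j=5: u_5=11/15 ∈ [16/23, 1) → index 6
j=6: u_6=92/105 ∈ [16/23, 1) → index 6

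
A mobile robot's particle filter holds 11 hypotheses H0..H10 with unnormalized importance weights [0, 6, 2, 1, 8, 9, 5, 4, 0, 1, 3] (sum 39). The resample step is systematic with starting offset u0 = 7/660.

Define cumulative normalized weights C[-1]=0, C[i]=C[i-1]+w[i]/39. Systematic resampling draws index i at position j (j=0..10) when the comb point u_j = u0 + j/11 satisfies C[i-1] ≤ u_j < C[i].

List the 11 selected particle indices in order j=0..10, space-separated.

C = [0, 2/13, 8/39, 3/13, 17/39, 2/3, 31/39, 35/39, 35/39, 12/13, 1]
j=0: u_0=7/660 ∈ [0, 2/13) → index 1
j=1: u_1=67/660 ∈ [0, 2/13) → index 1
j=2: u_2=127/660 ∈ [2/13, 8/39) → index 2
j=3: u_3=17/60 ∈ [3/13, 17/39) → index 4
j=4: u_4=247/660 ∈ [3/13, 17/39) → index 4
j=5: u_5=307/660 ∈ [17/39, 2/3) → index 5
j=6: u_6=367/660 ∈ [17/39, 2/3) → index 5
j=7: u_7=427/660 ∈ [17/39, 2/3) → index 5
j=8: u_8=487/660 ∈ [2/3, 31/39) → index 6
j=9: u_9=547/660 ∈ [31/39, 35/39) → index 7
j=10: u_10=607/660 ∈ [35/39, 12/13) → index 9

1 1 2 4 4 5 5 5 6 7 9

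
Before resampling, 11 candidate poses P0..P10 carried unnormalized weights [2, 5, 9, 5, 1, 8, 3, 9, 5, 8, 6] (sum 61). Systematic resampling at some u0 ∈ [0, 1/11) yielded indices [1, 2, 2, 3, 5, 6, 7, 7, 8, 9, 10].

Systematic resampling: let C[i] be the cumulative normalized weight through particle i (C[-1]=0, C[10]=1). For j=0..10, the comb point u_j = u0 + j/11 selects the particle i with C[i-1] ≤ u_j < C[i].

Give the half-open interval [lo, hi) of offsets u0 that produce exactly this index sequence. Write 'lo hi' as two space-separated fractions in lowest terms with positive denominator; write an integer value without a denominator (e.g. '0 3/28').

C = [2/61, 7/61, 16/61, 21/61, 22/61, 30/61, 33/61, 42/61, 47/61, 55/61, 1]
j=0 picked index 1: u0 ∈ [2/61, 7/61)
j=1 picked index 2: u0 ∈ [16/671, 115/671)
j=2 picked index 2: u0 ∈ [-45/671, 54/671)
j=3 picked index 3: u0 ∈ [-7/671, 48/671)
j=4 picked index 5: u0 ∈ [-2/671, 86/671)
j=5 picked index 6: u0 ∈ [25/671, 58/671)
j=6 picked index 7: u0 ∈ [-3/671, 96/671)
j=7 picked index 7: u0 ∈ [-64/671, 35/671)
j=8 picked index 8: u0 ∈ [-26/671, 29/671)
j=9 picked index 9: u0 ∈ [-32/671, 56/671)
j=10 picked index 10: u0 ∈ [-5/671, 1/11)
intersection: [25/671, 29/671)

25/671 29/671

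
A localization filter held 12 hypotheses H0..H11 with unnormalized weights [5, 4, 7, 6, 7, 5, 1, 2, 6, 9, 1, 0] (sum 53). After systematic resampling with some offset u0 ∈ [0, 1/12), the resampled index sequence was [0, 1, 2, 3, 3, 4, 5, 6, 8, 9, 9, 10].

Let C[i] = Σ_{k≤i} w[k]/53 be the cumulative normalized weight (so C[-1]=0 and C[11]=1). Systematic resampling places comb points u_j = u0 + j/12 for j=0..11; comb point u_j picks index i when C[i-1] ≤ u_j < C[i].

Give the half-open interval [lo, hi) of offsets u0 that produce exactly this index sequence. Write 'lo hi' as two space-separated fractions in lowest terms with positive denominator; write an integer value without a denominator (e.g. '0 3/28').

C = [5/53, 9/53, 16/53, 22/53, 29/53, 34/53, 35/53, 37/53, 43/53, 52/53, 1, 1]
j=0 picked index 0: u0 ∈ [0, 5/53)
j=1 picked index 1: u0 ∈ [7/636, 55/636)
j=2 picked index 2: u0 ∈ [1/318, 43/318)
j=3 picked index 3: u0 ∈ [11/212, 35/212)
j=4 picked index 3: u0 ∈ [-5/159, 13/159)
j=5 picked index 4: u0 ∈ [-1/636, 83/636)
j=6 picked index 5: u0 ∈ [5/106, 15/106)
j=7 picked index 6: u0 ∈ [37/636, 49/636)
j=8 picked index 8: u0 ∈ [5/159, 23/159)
j=9 picked index 9: u0 ∈ [13/212, 49/212)
j=10 picked index 9: u0 ∈ [-7/318, 47/318)
j=11 picked index 10: u0 ∈ [41/636, 1/12)
intersection: [41/636, 49/636)

41/636 49/636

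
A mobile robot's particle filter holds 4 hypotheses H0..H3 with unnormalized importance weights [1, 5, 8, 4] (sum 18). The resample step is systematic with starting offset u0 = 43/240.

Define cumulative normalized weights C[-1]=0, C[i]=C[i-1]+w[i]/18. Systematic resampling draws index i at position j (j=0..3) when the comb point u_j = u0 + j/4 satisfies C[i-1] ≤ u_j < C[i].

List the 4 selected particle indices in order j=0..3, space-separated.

1 2 2 3

C = [1/18, 1/3, 7/9, 1]
j=0: u_0=43/240 ∈ [1/18, 1/3) → index 1
j=1: u_1=103/240 ∈ [1/3, 7/9) → index 2
j=2: u_2=163/240 ∈ [1/3, 7/9) → index 2
j=3: u_3=223/240 ∈ [7/9, 1) → index 3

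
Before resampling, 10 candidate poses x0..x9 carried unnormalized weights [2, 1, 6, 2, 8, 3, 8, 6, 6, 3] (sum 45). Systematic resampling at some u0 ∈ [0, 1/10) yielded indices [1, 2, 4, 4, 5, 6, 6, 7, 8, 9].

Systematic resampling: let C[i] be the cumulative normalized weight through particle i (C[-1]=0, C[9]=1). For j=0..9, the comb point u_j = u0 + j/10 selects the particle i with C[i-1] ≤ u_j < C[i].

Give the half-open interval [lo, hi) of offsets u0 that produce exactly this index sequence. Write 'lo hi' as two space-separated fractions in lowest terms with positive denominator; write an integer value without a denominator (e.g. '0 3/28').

2/45 1/15

C = [2/45, 1/15, 1/5, 11/45, 19/45, 22/45, 2/3, 4/5, 14/15, 1]
j=0 picked index 1: u0 ∈ [2/45, 1/15)
j=1 picked index 2: u0 ∈ [-1/30, 1/10)
j=2 picked index 4: u0 ∈ [2/45, 2/9)
j=3 picked index 4: u0 ∈ [-1/18, 11/90)
j=4 picked index 5: u0 ∈ [1/45, 4/45)
j=5 picked index 6: u0 ∈ [-1/90, 1/6)
j=6 picked index 6: u0 ∈ [-1/9, 1/15)
j=7 picked index 7: u0 ∈ [-1/30, 1/10)
j=8 picked index 8: u0 ∈ [0, 2/15)
j=9 picked index 9: u0 ∈ [1/30, 1/10)
intersection: [2/45, 1/15)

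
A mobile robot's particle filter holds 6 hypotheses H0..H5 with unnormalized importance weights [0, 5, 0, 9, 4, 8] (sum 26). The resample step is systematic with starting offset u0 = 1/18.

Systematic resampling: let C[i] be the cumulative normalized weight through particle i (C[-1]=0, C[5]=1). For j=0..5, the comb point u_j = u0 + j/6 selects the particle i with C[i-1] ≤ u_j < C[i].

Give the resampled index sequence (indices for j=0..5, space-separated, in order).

1 3 3 4 5 5

C = [0, 5/26, 5/26, 7/13, 9/13, 1]
j=0: u_0=1/18 ∈ [0, 5/26) → index 1
j=1: u_1=2/9 ∈ [5/26, 7/13) → index 3
j=2: u_2=7/18 ∈ [5/26, 7/13) → index 3
j=3: u_3=5/9 ∈ [7/13, 9/13) → index 4
j=4: u_4=13/18 ∈ [9/13, 1) → index 5
j=5: u_5=8/9 ∈ [9/13, 1) → index 5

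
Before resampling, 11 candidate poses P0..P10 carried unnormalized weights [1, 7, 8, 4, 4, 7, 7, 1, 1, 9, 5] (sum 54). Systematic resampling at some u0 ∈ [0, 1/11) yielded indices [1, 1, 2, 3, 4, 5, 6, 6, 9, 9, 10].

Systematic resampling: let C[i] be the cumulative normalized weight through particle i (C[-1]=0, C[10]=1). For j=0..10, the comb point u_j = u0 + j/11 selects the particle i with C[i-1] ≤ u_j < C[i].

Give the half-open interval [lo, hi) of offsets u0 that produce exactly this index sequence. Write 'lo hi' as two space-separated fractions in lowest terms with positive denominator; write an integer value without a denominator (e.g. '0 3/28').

C = [1/54, 4/27, 8/27, 10/27, 4/9, 31/54, 19/27, 13/18, 20/27, 49/54, 1]
j=0 picked index 1: u0 ∈ [1/54, 4/27)
j=1 picked index 1: u0 ∈ [-43/594, 17/297)
j=2 picked index 2: u0 ∈ [-10/297, 34/297)
j=3 picked index 3: u0 ∈ [7/297, 29/297)
j=4 picked index 4: u0 ∈ [2/297, 8/99)
j=5 picked index 5: u0 ∈ [-1/99, 71/594)
j=6 picked index 6: u0 ∈ [17/594, 47/297)
j=7 picked index 6: u0 ∈ [-37/594, 20/297)
j=8 picked index 9: u0 ∈ [4/297, 107/594)
j=9 picked index 9: u0 ∈ [-23/297, 53/594)
j=10 picked index 10: u0 ∈ [-1/594, 1/11)
intersection: [17/594, 17/297)

17/594 17/297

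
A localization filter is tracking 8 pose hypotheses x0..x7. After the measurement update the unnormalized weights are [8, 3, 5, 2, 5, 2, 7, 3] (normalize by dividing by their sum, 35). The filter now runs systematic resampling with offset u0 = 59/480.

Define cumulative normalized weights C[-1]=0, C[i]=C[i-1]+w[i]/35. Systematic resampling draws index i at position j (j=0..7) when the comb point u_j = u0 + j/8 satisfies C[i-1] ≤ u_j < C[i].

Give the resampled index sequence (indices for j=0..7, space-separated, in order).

C = [8/35, 11/35, 16/35, 18/35, 23/35, 5/7, 32/35, 1]
j=0: u_0=59/480 ∈ [0, 8/35) → index 0
j=1: u_1=119/480 ∈ [8/35, 11/35) → index 1
j=2: u_2=179/480 ∈ [11/35, 16/35) → index 2
j=3: u_3=239/480 ∈ [16/35, 18/35) → index 3
j=4: u_4=299/480 ∈ [18/35, 23/35) → index 4
j=5: u_5=359/480 ∈ [5/7, 32/35) → index 6
j=6: u_6=419/480 ∈ [5/7, 32/35) → index 6
j=7: u_7=479/480 ∈ [32/35, 1) → index 7

0 1 2 3 4 6 6 7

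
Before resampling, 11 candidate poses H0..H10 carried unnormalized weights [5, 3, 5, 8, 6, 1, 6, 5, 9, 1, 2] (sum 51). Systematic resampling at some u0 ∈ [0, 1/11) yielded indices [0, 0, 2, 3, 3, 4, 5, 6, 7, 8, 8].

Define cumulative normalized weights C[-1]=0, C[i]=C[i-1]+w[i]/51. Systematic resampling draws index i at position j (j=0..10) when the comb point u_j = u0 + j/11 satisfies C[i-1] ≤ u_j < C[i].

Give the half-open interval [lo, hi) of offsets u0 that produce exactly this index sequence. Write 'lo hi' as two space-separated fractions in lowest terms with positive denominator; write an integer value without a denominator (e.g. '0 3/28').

C = [5/51, 8/51, 13/51, 7/17, 9/17, 28/51, 2/3, 13/17, 16/17, 49/51, 1]
j=0 picked index 0: u0 ∈ [0, 5/51)
j=1 picked index 0: u0 ∈ [-1/11, 4/561)
j=2 picked index 2: u0 ∈ [-14/561, 41/561)
j=3 picked index 3: u0 ∈ [-10/561, 26/187)
j=4 picked index 3: u0 ∈ [-61/561, 9/187)
j=5 picked index 4: u0 ∈ [-8/187, 14/187)
j=6 picked index 5: u0 ∈ [-3/187, 2/561)
j=7 picked index 6: u0 ∈ [-49/561, 1/33)
j=8 picked index 7: u0 ∈ [-2/33, 7/187)
j=9 picked index 8: u0 ∈ [-10/187, 23/187)
j=10 picked index 8: u0 ∈ [-27/187, 6/187)
intersection: [0, 2/561)

0 2/561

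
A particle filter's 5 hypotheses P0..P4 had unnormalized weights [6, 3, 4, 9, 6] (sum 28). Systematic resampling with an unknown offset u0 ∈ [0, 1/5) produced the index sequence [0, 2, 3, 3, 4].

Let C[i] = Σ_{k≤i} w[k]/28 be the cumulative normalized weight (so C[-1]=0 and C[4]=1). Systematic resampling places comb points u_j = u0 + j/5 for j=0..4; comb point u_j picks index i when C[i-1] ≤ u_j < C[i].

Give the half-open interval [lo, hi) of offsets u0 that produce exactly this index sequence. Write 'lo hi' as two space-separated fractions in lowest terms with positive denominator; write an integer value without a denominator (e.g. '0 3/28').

17/140 13/70

C = [3/14, 9/28, 13/28, 11/14, 1]
j=0 picked index 0: u0 ∈ [0, 3/14)
j=1 picked index 2: u0 ∈ [17/140, 37/140)
j=2 picked index 3: u0 ∈ [9/140, 27/70)
j=3 picked index 3: u0 ∈ [-19/140, 13/70)
j=4 picked index 4: u0 ∈ [-1/70, 1/5)
intersection: [17/140, 13/70)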